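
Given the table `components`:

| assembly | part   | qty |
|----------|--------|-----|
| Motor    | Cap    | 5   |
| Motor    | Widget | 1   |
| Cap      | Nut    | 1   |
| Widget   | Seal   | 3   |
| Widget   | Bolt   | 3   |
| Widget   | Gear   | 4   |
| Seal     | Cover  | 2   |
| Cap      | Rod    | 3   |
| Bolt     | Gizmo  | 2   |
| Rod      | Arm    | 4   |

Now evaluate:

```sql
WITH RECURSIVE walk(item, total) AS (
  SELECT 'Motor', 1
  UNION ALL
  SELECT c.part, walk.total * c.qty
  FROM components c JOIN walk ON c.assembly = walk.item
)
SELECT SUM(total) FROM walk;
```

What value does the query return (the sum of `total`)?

109

Base: (Motor, total=1).
Iteration 1: components of {Motor} -> Cap = 1*5 = 5, Widget = 1*1 = 1.
Iteration 2: components of {Cap,Widget} -> Bolt = 1*3 = 3, Gear = 1*4 = 4, Nut = 5*1 = 5, Rod = 5*3 = 15, Seal = 1*3 = 3.
Iteration 3: components of {Bolt,Gear,Nut,Rod,Seal} -> Arm = 15*4 = 60, Cover = 3*2 = 6, Gizmo = 3*2 = 6.
Iteration 4: no further components; recursion stops.
SUM(total) = 1 + 5 + 1 + 5 + 15 + 3 + 3 + 4 + 60 + 6 + 6 = 109.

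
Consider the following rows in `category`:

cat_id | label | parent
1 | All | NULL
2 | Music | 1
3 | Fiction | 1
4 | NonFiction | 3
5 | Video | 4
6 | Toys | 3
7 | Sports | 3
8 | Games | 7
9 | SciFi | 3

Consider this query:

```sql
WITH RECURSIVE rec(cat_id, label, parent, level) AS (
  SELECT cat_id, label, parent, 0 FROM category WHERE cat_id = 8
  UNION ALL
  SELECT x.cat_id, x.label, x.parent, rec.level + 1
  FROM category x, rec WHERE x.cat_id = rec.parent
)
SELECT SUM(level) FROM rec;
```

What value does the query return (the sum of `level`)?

6

Base: cat_id=8 (Games), parent=7, level 0.
Iteration 1: join on cat_id=7 -> Sports (id 7, parent=3, level 1).
Iteration 2: join on cat_id=3 -> Fiction (id 3, parent=1, level 2).
Iteration 3: join on cat_id=1 -> All (id 1, parent=NULL, level 3).
Iteration 4: parent is NULL; no match; recursion stops.
SUM(level) = 0 + 1 + 2 + 3 = 6.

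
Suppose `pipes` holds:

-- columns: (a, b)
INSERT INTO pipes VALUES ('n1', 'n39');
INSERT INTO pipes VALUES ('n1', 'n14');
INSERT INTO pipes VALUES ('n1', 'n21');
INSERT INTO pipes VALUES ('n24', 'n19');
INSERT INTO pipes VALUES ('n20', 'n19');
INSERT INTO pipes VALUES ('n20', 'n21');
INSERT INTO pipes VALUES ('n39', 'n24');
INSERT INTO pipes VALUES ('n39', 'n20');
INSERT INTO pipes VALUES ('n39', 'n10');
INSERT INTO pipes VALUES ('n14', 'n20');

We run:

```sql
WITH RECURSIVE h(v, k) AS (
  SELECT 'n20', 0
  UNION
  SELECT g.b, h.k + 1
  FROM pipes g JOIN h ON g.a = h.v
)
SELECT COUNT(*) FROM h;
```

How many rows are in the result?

3

Base: (n20, k=0).
Iteration 1: edges from {n20} -> (n19, k=1), (n21, k=1).
Iteration 2: no outgoing edges from {n19,n21}; recursion stops.
Total rows emitted: 3.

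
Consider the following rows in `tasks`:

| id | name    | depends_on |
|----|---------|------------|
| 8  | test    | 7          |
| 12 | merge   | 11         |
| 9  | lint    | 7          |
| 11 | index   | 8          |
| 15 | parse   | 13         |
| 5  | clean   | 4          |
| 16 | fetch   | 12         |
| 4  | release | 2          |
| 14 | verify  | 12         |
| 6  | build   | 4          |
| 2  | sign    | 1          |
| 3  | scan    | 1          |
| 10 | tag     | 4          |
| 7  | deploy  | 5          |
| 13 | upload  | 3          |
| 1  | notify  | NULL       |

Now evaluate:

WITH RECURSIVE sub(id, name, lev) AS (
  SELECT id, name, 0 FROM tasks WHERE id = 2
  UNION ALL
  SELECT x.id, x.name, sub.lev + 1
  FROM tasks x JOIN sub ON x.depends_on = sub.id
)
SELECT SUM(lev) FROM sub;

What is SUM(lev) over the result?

43

Base: id=2 (sign) at lev 0.
Iteration 1: rows with depends_on in {2} -> release (id 4, lev 1).
Iteration 2: rows with depends_on in {4} -> clean (id 5, lev 2), build (id 6, lev 2), tag (id 10, lev 2).
Iteration 3: rows with depends_on in {5,6,10} -> deploy (id 7, lev 3).
Iteration 4: rows with depends_on in {7} -> test (id 8, lev 4), lint (id 9, lev 4).
Iteration 5: rows with depends_on in {8,9} -> index (id 11, lev 5).
Iteration 6: rows with depends_on in {11} -> merge (id 12, lev 6).
Iteration 7: rows with depends_on in {12} -> verify (id 14, lev 7), fetch (id 16, lev 7).
Iteration 8: no rows with depends_on in {14,16}; recursion stops.
SUM(lev) = 0 + 1 + 2 + 2 + 2 + 3 + 4 + 4 + 5 + 6 + 7 + 7 = 43.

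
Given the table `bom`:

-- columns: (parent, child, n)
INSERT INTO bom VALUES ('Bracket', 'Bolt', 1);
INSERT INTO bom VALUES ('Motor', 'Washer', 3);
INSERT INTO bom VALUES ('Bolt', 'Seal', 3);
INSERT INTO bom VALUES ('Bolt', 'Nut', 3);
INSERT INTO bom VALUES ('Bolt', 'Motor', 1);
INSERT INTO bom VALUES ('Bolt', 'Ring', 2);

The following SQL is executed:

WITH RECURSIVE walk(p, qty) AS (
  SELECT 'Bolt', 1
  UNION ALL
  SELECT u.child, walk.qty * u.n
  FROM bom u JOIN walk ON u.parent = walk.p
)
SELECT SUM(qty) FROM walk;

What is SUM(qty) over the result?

13

Base: (Bolt, qty=1).
Iteration 1: components of {Bolt} -> Motor = 1*1 = 1, Nut = 1*3 = 3, Ring = 1*2 = 2, Seal = 1*3 = 3.
Iteration 2: components of {Motor,Nut,Ring,Seal} -> Washer = 1*3 = 3.
Iteration 3: no further components; recursion stops.
SUM(qty) = 1 + 1 + 3 + 3 + 2 + 3 = 13.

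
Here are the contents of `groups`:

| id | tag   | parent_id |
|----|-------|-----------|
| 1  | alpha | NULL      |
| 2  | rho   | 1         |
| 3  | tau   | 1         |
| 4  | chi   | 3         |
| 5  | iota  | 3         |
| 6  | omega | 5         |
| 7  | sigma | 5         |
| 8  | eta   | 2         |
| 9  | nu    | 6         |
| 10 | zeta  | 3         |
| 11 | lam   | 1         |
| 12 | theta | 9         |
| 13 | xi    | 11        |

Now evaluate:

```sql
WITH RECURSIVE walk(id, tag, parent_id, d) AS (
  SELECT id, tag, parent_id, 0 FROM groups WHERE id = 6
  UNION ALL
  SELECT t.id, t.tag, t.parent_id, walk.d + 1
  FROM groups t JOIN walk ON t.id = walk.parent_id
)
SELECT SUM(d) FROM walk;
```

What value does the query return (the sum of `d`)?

Base: id=6 (omega), parent_id=5, d 0.
Iteration 1: join on id=5 -> iota (id 5, parent_id=3, d 1).
Iteration 2: join on id=3 -> tau (id 3, parent_id=1, d 2).
Iteration 3: join on id=1 -> alpha (id 1, parent_id=NULL, d 3).
Iteration 4: parent_id is NULL; no match; recursion stops.
SUM(d) = 0 + 1 + 2 + 3 = 6.

6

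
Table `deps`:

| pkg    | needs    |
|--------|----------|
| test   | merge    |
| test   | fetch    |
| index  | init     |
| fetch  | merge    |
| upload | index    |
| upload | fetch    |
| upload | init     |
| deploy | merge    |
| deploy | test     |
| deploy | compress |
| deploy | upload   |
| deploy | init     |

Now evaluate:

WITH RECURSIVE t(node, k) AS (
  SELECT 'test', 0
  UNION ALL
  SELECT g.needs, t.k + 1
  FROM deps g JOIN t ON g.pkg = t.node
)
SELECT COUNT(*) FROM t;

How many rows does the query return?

4

Base: (test, k=0).
Iteration 1: edges from {test} -> (fetch, k=1), (merge, k=1).
Iteration 2: edges from {fetch,merge} -> (merge, k=2).
Iteration 3: no outgoing edges from {merge}; recursion stops.
Total rows emitted: 4.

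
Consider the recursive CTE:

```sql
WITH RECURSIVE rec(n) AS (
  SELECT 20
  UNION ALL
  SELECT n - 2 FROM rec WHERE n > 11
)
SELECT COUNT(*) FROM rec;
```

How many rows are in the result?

Base: n=20.
Iteration 1: 20 > 11 holds -> n = 20 - 2 = 18.
Iteration 2: 18 > 11 holds -> n = 18 - 2 = 16.
Iteration 3: 16 > 11 holds -> n = 16 - 2 = 14.
Iteration 4: 14 > 11 holds -> n = 14 - 2 = 12.
Iteration 5: 12 > 11 holds -> n = 12 - 2 = 10.
Iteration 6: 10 > 11 fails; recursion stops.
Total rows emitted: 6.

6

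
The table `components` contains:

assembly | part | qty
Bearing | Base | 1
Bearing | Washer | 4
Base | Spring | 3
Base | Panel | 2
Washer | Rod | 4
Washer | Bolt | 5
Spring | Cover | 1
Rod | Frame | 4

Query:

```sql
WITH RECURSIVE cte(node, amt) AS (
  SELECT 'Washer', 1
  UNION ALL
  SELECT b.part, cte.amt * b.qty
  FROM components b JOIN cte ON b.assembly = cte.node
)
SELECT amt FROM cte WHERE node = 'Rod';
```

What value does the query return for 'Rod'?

4

Base: (Washer, amt=1).
Iteration 1: components of {Washer} -> Bolt = 1*5 = 5, Rod = 1*4 = 4.
Iteration 2: components of {Bolt,Rod} -> Frame = 4*4 = 16.
Iteration 3: no further components; recursion stops.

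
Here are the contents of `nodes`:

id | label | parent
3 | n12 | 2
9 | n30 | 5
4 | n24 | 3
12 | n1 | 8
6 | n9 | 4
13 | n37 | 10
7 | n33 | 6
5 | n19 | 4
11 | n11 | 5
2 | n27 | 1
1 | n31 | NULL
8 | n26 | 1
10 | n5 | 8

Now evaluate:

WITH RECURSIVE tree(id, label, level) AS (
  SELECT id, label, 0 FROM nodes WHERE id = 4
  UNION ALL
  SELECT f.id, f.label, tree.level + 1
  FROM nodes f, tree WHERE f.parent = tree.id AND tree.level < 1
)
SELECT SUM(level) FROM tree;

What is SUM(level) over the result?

2

Base: id=4 (n24) at level 0.
Iteration 1: rows with parent in {4} -> n19 (id 5, level 1), n9 (id 6, level 1).
Iteration 2: level < 1 fails for all current rows; recursion stops.
SUM(level) = 0 + 1 + 1 = 2.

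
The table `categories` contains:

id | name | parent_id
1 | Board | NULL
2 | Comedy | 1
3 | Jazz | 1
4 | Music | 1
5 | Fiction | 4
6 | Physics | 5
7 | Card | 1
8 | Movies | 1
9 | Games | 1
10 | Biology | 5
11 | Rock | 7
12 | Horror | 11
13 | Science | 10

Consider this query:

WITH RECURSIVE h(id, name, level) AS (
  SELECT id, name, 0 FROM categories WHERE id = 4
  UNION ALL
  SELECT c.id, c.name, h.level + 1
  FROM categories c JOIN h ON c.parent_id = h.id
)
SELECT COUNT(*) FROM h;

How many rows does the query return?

5

Base: id=4 (Music) at level 0.
Iteration 1: rows with parent_id in {4} -> Fiction (id 5, level 1).
Iteration 2: rows with parent_id in {5} -> Physics (id 6, level 2), Biology (id 10, level 2).
Iteration 3: rows with parent_id in {6,10} -> Science (id 13, level 3).
Iteration 4: no rows with parent_id in {13}; recursion stops.
Total rows emitted: 5.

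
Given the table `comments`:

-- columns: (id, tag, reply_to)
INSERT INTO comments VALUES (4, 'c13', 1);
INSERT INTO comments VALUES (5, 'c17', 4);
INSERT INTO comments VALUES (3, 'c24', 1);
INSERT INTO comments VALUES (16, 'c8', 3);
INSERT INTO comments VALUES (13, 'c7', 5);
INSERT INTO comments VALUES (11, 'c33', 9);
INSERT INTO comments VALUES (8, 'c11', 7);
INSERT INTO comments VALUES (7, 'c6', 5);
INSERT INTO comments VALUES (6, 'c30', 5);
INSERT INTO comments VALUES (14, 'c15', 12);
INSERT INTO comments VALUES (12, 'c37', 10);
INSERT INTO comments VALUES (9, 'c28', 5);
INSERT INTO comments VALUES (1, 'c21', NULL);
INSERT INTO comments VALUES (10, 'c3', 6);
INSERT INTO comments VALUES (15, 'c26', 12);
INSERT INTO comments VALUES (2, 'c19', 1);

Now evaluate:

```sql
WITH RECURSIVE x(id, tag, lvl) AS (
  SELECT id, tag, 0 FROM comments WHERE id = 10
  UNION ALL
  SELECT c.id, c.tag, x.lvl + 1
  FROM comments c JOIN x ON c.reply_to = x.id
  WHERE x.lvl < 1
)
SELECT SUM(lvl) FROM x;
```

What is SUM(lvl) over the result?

Base: id=10 (c3) at lvl 0.
Iteration 1: rows with reply_to in {10} -> c37 (id 12, lvl 1).
Iteration 2: lvl < 1 fails for all current rows; recursion stops.
SUM(lvl) = 0 + 1 = 1.

1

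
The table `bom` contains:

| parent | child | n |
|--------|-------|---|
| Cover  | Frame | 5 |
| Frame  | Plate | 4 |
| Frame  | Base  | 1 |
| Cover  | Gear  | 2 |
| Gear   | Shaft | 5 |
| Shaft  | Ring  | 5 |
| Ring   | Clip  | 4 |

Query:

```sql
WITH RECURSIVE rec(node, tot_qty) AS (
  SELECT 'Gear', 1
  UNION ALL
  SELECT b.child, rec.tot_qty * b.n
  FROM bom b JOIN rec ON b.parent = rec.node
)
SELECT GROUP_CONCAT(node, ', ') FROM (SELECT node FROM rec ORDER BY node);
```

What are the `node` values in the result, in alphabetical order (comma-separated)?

Base: (Gear, tot_qty=1).
Iteration 1: components of {Gear} -> Shaft = 1*5 = 5.
Iteration 2: components of {Shaft} -> Ring = 5*5 = 25.
Iteration 3: components of {Ring} -> Clip = 25*4 = 100.
Iteration 4: no further components; recursion stops.

Clip, Gear, Ring, Shaft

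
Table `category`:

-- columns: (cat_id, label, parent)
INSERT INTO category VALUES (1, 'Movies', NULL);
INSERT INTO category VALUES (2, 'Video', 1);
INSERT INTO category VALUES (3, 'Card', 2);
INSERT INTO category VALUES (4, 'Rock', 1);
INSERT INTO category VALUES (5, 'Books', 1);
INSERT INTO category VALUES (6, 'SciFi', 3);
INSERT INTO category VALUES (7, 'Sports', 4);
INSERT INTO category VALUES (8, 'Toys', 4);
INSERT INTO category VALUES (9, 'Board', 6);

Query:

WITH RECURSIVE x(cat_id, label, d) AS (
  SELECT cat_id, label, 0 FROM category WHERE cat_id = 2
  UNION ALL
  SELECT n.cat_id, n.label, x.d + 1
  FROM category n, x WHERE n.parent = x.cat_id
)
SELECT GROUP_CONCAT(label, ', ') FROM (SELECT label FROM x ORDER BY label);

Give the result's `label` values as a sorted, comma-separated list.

Board, Card, SciFi, Video

Base: cat_id=2 (Video) at d 0.
Iteration 1: rows with parent in {2} -> Card (id 3, d 1).
Iteration 2: rows with parent in {3} -> SciFi (id 6, d 2).
Iteration 3: rows with parent in {6} -> Board (id 9, d 3).
Iteration 4: no rows with parent in {9}; recursion stops.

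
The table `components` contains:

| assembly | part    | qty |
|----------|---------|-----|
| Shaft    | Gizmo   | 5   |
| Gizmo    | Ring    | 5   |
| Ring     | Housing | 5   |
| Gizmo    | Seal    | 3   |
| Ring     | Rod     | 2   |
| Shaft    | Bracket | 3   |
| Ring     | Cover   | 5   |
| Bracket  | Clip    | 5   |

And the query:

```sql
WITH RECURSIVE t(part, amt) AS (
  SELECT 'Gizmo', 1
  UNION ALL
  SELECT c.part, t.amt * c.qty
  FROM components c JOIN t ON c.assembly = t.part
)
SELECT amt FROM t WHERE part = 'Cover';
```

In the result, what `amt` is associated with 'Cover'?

25

Base: (Gizmo, amt=1).
Iteration 1: components of {Gizmo} -> Ring = 1*5 = 5, Seal = 1*3 = 3.
Iteration 2: components of {Ring,Seal} -> Cover = 5*5 = 25, Housing = 5*5 = 25, Rod = 5*2 = 10.
Iteration 3: no further components; recursion stops.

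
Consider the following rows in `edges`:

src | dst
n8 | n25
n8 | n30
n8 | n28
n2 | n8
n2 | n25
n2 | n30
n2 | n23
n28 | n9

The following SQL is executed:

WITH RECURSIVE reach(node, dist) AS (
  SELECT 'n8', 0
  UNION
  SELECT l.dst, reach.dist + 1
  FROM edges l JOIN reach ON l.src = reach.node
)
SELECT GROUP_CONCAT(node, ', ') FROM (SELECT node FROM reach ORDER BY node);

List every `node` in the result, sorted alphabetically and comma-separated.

n25, n28, n30, n8, n9

Base: (n8, dist=0).
Iteration 1: edges from {n8} -> (n25, dist=1), (n28, dist=1), (n30, dist=1).
Iteration 2: edges from {n25,n28,n30} -> (n9, dist=2).
Iteration 3: no outgoing edges from {n9}; recursion stops.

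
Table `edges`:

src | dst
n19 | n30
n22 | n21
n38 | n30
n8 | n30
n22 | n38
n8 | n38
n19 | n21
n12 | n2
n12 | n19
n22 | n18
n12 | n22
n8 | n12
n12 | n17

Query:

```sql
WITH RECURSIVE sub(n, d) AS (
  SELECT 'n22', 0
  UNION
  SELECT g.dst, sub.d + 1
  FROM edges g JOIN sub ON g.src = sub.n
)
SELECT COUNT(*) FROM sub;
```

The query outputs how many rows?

Base: (n22, d=0).
Iteration 1: edges from {n22} -> (n18, d=1), (n21, d=1), (n38, d=1).
Iteration 2: edges from {n18,n21,n38} -> (n30, d=2).
Iteration 3: no outgoing edges from {n30}; recursion stops.
Total rows emitted: 5.

5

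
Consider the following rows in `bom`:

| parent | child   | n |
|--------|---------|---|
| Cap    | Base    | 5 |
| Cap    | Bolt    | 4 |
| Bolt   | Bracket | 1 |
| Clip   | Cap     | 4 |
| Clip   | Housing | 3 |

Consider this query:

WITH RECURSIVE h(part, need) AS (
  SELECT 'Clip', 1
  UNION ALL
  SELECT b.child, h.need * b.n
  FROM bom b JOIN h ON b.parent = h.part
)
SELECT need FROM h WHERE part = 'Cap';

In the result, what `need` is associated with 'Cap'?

Base: (Clip, need=1).
Iteration 1: components of {Clip} -> Cap = 1*4 = 4, Housing = 1*3 = 3.
Iteration 2: components of {Cap,Housing} -> Base = 4*5 = 20, Bolt = 4*4 = 16.
Iteration 3: components of {Base,Bolt} -> Bracket = 16*1 = 16.
Iteration 4: no further components; recursion stops.

4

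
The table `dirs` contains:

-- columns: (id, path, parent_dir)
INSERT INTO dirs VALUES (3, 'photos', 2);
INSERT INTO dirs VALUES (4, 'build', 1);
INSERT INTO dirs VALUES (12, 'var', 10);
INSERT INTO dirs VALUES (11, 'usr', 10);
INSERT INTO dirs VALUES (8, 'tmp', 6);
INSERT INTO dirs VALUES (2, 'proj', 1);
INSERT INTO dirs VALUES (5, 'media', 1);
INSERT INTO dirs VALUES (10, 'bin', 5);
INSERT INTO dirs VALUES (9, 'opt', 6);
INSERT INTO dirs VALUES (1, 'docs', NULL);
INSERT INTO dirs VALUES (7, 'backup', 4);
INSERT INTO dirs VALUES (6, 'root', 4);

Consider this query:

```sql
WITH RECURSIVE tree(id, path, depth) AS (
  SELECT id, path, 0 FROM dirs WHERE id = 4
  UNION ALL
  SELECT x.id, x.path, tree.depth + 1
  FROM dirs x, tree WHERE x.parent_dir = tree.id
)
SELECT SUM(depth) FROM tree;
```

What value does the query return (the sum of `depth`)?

6

Base: id=4 (build) at depth 0.
Iteration 1: rows with parent_dir in {4} -> root (id 6, depth 1), backup (id 7, depth 1).
Iteration 2: rows with parent_dir in {6,7} -> tmp (id 8, depth 2), opt (id 9, depth 2).
Iteration 3: no rows with parent_dir in {8,9}; recursion stops.
SUM(depth) = 0 + 1 + 1 + 2 + 2 = 6.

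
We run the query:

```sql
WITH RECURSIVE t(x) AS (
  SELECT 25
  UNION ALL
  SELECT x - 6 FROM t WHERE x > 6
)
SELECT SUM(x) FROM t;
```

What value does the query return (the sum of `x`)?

Base: x=25.
Iteration 1: 25 > 6 holds -> x = 25 - 6 = 19.
Iteration 2: 19 > 6 holds -> x = 19 - 6 = 13.
Iteration 3: 13 > 6 holds -> x = 13 - 6 = 7.
Iteration 4: 7 > 6 holds -> x = 7 - 6 = 1.
Iteration 5: 1 > 6 fails; recursion stops.
SUM(x) = 25 + 19 + 13 + 7 + 1 = 65.

65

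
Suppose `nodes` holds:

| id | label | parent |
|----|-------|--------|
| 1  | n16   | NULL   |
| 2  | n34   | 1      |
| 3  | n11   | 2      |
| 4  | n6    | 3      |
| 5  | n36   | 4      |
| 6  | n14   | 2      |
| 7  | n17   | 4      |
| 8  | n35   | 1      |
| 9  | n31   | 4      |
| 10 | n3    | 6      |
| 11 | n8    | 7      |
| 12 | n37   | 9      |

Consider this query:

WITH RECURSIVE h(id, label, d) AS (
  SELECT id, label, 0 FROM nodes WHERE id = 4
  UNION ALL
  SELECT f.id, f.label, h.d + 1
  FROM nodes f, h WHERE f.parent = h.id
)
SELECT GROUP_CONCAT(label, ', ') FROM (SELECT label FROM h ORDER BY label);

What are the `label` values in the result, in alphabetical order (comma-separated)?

Base: id=4 (n6) at d 0.
Iteration 1: rows with parent in {4} -> n36 (id 5, d 1), n17 (id 7, d 1), n31 (id 9, d 1).
Iteration 2: rows with parent in {5,7,9} -> n8 (id 11, d 2), n37 (id 12, d 2).
Iteration 3: no rows with parent in {11,12}; recursion stops.

n17, n31, n36, n37, n6, n8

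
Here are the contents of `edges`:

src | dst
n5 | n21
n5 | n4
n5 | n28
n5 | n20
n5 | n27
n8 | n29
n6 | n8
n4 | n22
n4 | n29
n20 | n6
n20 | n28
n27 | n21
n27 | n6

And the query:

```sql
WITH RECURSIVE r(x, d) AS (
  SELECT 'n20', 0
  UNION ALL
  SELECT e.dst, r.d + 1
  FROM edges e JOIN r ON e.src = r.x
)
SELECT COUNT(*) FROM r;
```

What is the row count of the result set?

Base: (n20, d=0).
Iteration 1: edges from {n20} -> (n28, d=1), (n6, d=1).
Iteration 2: edges from {n28,n6} -> (n8, d=2).
Iteration 3: edges from {n8} -> (n29, d=3).
Iteration 4: no outgoing edges from {n29}; recursion stops.
Total rows emitted: 5.

5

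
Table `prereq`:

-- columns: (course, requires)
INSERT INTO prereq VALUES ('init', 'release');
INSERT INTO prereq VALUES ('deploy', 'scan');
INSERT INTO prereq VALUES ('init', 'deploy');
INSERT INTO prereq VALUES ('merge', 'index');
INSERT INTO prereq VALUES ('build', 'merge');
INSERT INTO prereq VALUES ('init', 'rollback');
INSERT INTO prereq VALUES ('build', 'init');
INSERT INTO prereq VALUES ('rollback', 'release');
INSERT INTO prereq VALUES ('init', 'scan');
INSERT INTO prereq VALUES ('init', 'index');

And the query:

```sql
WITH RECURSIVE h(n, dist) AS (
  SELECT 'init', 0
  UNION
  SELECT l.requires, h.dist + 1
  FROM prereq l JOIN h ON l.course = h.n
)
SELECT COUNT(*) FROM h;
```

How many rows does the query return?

Base: (init, dist=0).
Iteration 1: edges from {init} -> (deploy, dist=1), (index, dist=1), (release, dist=1), (rollback, dist=1), (scan, dist=1).
Iteration 2: edges from {deploy,index,release,rollback,scan} -> (release, dist=2), (scan, dist=2).
Iteration 3: no outgoing edges from {release,scan}; recursion stops.
Total rows emitted: 8.

8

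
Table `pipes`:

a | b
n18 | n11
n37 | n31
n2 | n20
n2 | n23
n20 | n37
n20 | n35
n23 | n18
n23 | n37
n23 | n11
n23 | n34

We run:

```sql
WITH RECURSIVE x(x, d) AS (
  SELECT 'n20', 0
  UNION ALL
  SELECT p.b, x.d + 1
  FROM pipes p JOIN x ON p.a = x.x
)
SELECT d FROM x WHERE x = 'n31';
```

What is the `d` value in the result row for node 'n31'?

2

Base: (n20, d=0).
Iteration 1: edges from {n20} -> (n35, d=1), (n37, d=1).
Iteration 2: edges from {n35,n37} -> (n31, d=2).
Iteration 3: no outgoing edges from {n31}; recursion stops.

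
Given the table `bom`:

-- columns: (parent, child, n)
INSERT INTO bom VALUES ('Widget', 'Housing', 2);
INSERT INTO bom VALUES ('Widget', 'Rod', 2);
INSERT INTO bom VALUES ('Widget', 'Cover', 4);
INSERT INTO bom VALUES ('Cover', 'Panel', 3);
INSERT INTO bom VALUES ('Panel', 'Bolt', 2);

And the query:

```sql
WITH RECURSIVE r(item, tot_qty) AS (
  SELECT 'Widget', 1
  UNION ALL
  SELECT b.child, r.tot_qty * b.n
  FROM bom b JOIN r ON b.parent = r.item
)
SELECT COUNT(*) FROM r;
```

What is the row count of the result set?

Base: (Widget, tot_qty=1).
Iteration 1: components of {Widget} -> Cover = 1*4 = 4, Housing = 1*2 = 2, Rod = 1*2 = 2.
Iteration 2: components of {Cover,Housing,Rod} -> Panel = 4*3 = 12.
Iteration 3: components of {Panel} -> Bolt = 12*2 = 24.
Iteration 4: no further components; recursion stops.
Total rows emitted: 6.

6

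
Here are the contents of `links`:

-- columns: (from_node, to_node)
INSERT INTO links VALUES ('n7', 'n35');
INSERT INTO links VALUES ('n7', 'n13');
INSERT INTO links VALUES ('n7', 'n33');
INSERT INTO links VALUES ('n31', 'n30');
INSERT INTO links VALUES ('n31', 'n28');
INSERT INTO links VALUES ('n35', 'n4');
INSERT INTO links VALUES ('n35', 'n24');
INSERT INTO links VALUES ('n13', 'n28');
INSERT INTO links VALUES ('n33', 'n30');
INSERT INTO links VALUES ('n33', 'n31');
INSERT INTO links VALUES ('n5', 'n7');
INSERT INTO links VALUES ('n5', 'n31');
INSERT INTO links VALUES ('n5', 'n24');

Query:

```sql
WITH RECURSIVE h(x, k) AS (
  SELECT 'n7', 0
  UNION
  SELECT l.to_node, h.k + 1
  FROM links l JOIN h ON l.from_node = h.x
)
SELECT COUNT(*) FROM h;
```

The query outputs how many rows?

Base: (n7, k=0).
Iteration 1: edges from {n7} -> (n13, k=1), (n33, k=1), (n35, k=1).
Iteration 2: edges from {n13,n33,n35} -> (n24, k=2), (n28, k=2), (n30, k=2), (n31, k=2), (n4, k=2).
Iteration 3: edges from {n24,n28,n30,n31,n4} -> (n28, k=3), (n30, k=3).
Iteration 4: no outgoing edges from {n28,n30}; recursion stops.
Total rows emitted: 11.

11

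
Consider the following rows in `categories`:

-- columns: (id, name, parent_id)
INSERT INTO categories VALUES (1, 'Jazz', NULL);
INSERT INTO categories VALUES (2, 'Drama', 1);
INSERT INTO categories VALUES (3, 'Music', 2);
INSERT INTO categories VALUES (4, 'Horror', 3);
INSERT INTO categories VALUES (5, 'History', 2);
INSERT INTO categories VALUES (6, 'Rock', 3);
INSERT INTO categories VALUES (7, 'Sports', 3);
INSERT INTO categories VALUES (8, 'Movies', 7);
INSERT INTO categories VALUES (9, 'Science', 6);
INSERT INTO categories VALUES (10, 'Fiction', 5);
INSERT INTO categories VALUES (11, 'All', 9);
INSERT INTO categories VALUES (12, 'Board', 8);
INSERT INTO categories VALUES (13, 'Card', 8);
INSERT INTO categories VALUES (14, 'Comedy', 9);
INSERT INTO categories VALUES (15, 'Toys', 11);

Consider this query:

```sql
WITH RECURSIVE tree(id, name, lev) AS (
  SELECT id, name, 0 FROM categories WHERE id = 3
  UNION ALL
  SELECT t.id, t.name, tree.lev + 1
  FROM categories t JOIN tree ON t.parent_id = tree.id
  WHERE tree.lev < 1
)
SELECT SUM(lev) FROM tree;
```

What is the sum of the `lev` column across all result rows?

3

Base: id=3 (Music) at lev 0.
Iteration 1: rows with parent_id in {3} -> Horror (id 4, lev 1), Rock (id 6, lev 1), Sports (id 7, lev 1).
Iteration 2: lev < 1 fails for all current rows; recursion stops.
SUM(lev) = 0 + 1 + 1 + 1 = 3.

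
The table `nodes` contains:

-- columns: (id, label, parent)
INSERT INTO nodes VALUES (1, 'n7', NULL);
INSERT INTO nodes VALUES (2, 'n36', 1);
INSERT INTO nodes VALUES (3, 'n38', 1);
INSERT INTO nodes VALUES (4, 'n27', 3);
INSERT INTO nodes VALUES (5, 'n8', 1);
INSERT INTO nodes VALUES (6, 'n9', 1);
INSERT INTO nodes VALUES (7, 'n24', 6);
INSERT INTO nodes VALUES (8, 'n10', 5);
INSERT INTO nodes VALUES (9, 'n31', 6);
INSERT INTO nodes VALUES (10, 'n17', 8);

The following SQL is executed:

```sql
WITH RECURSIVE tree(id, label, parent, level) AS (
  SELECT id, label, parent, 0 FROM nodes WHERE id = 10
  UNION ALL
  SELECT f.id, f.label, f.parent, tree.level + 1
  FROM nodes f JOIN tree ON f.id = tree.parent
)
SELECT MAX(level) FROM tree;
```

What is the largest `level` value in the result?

Base: id=10 (n17), parent=8, level 0.
Iteration 1: join on id=8 -> n10 (id 8, parent=5, level 1).
Iteration 2: join on id=5 -> n8 (id 5, parent=1, level 2).
Iteration 3: join on id=1 -> n7 (id 1, parent=NULL, level 3).
Iteration 4: parent is NULL; no match; recursion stops.
level values: 0, 1, 2, 3; the maximum is 3.

3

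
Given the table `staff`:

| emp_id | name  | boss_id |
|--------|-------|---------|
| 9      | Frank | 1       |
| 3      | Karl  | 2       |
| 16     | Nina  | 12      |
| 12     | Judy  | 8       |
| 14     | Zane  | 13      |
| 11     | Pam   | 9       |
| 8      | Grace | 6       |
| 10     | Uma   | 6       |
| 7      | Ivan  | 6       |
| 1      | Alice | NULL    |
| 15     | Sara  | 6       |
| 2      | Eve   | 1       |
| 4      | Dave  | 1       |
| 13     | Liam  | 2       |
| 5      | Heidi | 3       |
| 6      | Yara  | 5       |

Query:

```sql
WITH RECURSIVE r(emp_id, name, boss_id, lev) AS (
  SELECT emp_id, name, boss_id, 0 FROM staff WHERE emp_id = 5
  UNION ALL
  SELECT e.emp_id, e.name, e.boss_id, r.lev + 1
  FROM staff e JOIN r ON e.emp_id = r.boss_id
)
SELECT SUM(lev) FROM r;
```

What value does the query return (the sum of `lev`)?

Base: emp_id=5 (Heidi), boss_id=3, lev 0.
Iteration 1: join on emp_id=3 -> Karl (id 3, boss_id=2, lev 1).
Iteration 2: join on emp_id=2 -> Eve (id 2, boss_id=1, lev 2).
Iteration 3: join on emp_id=1 -> Alice (id 1, boss_id=NULL, lev 3).
Iteration 4: boss_id is NULL; no match; recursion stops.
SUM(lev) = 0 + 1 + 2 + 3 = 6.

6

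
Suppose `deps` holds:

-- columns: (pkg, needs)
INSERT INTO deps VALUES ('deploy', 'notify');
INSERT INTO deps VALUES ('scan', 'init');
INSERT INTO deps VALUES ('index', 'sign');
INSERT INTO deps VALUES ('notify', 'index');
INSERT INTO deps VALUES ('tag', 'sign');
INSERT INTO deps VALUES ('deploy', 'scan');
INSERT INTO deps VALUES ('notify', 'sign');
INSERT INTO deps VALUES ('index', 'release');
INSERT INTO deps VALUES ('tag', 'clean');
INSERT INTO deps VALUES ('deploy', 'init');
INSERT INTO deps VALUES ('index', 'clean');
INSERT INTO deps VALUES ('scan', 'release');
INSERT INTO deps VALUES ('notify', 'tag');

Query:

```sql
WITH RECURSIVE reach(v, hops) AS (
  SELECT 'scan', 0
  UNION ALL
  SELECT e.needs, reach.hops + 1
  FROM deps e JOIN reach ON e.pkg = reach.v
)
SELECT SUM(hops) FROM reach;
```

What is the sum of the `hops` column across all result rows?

Base: (scan, hops=0).
Iteration 1: edges from {scan} -> (init, hops=1), (release, hops=1).
Iteration 2: no outgoing edges from {init,release}; recursion stops.
SUM(hops) = 0 + 1 + 1 = 2.

2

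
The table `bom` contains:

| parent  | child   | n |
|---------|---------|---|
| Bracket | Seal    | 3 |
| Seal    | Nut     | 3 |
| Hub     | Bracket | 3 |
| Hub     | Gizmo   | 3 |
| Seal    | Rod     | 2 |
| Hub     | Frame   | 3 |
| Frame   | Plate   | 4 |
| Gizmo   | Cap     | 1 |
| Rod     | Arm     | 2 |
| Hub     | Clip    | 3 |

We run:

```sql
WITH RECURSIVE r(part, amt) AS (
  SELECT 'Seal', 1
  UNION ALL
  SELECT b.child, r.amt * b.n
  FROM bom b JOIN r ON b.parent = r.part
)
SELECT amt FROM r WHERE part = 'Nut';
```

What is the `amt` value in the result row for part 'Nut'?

3

Base: (Seal, amt=1).
Iteration 1: components of {Seal} -> Nut = 1*3 = 3, Rod = 1*2 = 2.
Iteration 2: components of {Nut,Rod} -> Arm = 2*2 = 4.
Iteration 3: no further components; recursion stops.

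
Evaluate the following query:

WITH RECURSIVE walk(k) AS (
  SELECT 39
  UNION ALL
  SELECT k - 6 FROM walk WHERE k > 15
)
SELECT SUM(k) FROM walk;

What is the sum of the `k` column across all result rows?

135

Base: k=39.
Iteration 1: 39 > 15 holds -> k = 39 - 6 = 33.
Iteration 2: 33 > 15 holds -> k = 33 - 6 = 27.
Iteration 3: 27 > 15 holds -> k = 27 - 6 = 21.
Iteration 4: 21 > 15 holds -> k = 21 - 6 = 15.
Iteration 5: 15 > 15 fails; recursion stops.
SUM(k) = 39 + 33 + 27 + 21 + 15 = 135.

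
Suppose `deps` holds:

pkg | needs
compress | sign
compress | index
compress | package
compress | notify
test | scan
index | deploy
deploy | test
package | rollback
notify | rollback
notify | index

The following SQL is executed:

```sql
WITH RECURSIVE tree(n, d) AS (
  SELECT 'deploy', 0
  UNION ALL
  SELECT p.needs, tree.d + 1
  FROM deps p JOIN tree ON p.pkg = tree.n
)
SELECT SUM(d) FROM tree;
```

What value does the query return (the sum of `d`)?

3

Base: (deploy, d=0).
Iteration 1: edges from {deploy} -> (test, d=1).
Iteration 2: edges from {test} -> (scan, d=2).
Iteration 3: no outgoing edges from {scan}; recursion stops.
SUM(d) = 0 + 1 + 2 = 3.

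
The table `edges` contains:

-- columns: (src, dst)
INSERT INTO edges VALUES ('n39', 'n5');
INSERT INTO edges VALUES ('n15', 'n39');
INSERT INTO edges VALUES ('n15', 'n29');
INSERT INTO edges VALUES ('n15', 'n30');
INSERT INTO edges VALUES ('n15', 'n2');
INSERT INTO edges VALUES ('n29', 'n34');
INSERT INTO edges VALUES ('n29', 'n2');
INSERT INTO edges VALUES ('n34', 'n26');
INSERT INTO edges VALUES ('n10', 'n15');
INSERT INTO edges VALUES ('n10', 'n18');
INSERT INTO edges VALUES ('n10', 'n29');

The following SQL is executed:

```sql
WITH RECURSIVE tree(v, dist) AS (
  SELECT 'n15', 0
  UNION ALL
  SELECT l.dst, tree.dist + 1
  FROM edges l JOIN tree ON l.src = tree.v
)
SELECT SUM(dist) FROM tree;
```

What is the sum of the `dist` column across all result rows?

13

Base: (n15, dist=0).
Iteration 1: edges from {n15} -> (n2, dist=1), (n29, dist=1), (n30, dist=1), (n39, dist=1).
Iteration 2: edges from {n2,n29,n30,n39} -> (n2, dist=2), (n34, dist=2), (n5, dist=2).
Iteration 3: edges from {n2,n34,n5} -> (n26, dist=3).
Iteration 4: no outgoing edges from {n26}; recursion stops.
SUM(dist) = 0 + 1 + 1 + 1 + 1 + 2 + 2 + 2 + 3 = 13.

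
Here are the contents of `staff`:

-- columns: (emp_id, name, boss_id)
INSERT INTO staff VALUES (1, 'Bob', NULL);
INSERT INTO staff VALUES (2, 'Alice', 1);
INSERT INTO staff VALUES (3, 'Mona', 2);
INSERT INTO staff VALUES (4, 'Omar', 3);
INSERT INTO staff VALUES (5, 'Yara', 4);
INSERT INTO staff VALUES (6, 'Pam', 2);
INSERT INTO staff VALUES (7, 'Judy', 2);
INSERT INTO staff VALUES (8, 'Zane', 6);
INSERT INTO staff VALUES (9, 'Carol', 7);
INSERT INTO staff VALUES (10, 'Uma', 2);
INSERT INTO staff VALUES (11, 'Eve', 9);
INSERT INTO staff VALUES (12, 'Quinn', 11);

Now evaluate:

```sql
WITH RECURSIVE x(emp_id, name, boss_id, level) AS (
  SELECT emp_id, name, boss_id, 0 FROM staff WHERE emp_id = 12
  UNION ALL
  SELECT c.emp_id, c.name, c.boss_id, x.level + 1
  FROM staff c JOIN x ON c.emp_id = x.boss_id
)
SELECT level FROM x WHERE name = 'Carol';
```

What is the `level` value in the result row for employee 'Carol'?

2

Base: emp_id=12 (Quinn), boss_id=11, level 0.
Iteration 1: join on emp_id=11 -> Eve (id 11, boss_id=9, level 1).
Iteration 2: join on emp_id=9 -> Carol (id 9, boss_id=7, level 2).
Iteration 3: join on emp_id=7 -> Judy (id 7, boss_id=2, level 3).
Iteration 4: join on emp_id=2 -> Alice (id 2, boss_id=1, level 4).
Iteration 5: join on emp_id=1 -> Bob (id 1, boss_id=NULL, level 5).
Iteration 6: boss_id is NULL; no match; recursion stops.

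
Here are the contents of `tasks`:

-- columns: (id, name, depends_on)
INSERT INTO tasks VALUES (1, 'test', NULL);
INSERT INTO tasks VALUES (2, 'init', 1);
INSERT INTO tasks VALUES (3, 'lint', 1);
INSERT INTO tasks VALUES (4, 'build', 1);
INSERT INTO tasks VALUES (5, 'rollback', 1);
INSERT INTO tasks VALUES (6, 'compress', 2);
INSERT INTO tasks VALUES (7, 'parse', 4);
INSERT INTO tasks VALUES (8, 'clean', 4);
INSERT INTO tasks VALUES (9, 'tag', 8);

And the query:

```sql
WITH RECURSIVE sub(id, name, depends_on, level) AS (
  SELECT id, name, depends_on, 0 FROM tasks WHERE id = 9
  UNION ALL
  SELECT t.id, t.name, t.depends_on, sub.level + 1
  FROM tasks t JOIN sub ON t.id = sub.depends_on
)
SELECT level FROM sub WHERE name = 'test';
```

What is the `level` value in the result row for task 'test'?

3

Base: id=9 (tag), depends_on=8, level 0.
Iteration 1: join on id=8 -> clean (id 8, depends_on=4, level 1).
Iteration 2: join on id=4 -> build (id 4, depends_on=1, level 2).
Iteration 3: join on id=1 -> test (id 1, depends_on=NULL, level 3).
Iteration 4: depends_on is NULL; no match; recursion stops.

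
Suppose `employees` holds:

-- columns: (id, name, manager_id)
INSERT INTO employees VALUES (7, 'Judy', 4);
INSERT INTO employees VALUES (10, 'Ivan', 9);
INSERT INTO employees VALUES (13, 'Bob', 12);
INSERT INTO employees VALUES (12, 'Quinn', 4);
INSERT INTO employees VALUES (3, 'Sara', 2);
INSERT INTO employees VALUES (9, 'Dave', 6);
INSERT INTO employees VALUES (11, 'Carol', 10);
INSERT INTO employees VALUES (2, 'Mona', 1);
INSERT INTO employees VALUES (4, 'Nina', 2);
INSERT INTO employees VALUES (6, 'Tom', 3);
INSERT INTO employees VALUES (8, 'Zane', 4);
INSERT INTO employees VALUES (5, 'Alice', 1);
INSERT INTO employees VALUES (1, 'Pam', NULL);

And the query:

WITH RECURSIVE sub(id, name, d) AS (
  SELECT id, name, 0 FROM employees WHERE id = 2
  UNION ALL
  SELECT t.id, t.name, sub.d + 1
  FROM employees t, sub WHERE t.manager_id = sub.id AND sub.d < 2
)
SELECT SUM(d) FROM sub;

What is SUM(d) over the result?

Base: id=2 (Mona) at d 0.
Iteration 1: rows with manager_id in {2} -> Sara (id 3, d 1), Nina (id 4, d 1).
Iteration 2: rows with manager_id in {3,4} -> Tom (id 6, d 2), Judy (id 7, d 2), Zane (id 8, d 2), Quinn (id 12, d 2).
Iteration 3: d < 2 fails for all current rows; recursion stops.
SUM(d) = 0 + 1 + 1 + 2 + 2 + 2 + 2 = 10.

10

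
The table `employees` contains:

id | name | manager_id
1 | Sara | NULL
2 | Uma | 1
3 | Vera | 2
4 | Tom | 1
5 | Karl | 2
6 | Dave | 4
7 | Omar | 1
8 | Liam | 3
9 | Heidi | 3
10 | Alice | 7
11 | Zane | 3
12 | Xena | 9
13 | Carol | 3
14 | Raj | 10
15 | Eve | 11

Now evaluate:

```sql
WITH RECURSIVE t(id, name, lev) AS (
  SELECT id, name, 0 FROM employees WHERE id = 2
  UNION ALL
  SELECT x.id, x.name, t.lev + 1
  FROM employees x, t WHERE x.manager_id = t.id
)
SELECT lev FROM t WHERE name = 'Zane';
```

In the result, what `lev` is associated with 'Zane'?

2

Base: id=2 (Uma) at lev 0.
Iteration 1: rows with manager_id in {2} -> Vera (id 3, lev 1), Karl (id 5, lev 1).
Iteration 2: rows with manager_id in {3,5} -> Liam (id 8, lev 2), Heidi (id 9, lev 2), Zane (id 11, lev 2), Carol (id 13, lev 2).
Iteration 3: rows with manager_id in {8,9,11,13} -> Xena (id 12, lev 3), Eve (id 15, lev 3).
Iteration 4: no rows with manager_id in {12,15}; recursion stops.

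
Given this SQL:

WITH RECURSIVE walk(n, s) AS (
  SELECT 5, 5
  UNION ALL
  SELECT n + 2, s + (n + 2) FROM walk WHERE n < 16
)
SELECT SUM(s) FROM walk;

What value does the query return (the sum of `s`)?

Base: n=5, s=5.
Iteration 1: 5 < 16 holds -> n = 5 + 2 = 7, s = 5 + 7 = 12.
Iteration 2: 7 < 16 holds -> n = 7 + 2 = 9, s = 12 + 9 = 21.
Iteration 3: 9 < 16 holds -> n = 9 + 2 = 11, s = 21 + 11 = 32.
Iteration 4: 11 < 16 holds -> n = 11 + 2 = 13, s = 32 + 13 = 45.
Iteration 5: 13 < 16 holds -> n = 13 + 2 = 15, s = 45 + 15 = 60.
Iteration 6: 15 < 16 holds -> n = 15 + 2 = 17, s = 60 + 17 = 77.
Iteration 7: 17 < 16 fails; recursion stops.
SUM(s) = 5 + 12 + 21 + 32 + 45 + 60 + 77 = 252.

252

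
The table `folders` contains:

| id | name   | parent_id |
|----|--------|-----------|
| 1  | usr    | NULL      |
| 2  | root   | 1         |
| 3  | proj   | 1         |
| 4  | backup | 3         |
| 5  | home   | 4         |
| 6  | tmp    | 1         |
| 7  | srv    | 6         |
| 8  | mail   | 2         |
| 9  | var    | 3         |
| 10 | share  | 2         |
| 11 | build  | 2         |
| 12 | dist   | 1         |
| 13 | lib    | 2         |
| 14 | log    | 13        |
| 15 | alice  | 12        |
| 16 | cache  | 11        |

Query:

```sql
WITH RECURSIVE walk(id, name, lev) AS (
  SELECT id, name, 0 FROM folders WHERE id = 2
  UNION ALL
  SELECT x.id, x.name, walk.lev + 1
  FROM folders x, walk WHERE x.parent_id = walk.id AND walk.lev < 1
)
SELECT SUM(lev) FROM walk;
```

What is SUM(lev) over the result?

Base: id=2 (root) at lev 0.
Iteration 1: rows with parent_id in {2} -> mail (id 8, lev 1), share (id 10, lev 1), build (id 11, lev 1), lib (id 13, lev 1).
Iteration 2: lev < 1 fails for all current rows; recursion stops.
SUM(lev) = 0 + 1 + 1 + 1 + 1 = 4.

4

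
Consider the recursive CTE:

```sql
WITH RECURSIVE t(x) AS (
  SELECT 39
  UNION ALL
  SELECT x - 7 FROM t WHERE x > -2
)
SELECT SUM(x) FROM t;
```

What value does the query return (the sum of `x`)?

Base: x=39.
Iteration 1: 39 > -2 holds -> x = 39 - 7 = 32.
Iteration 2: 32 > -2 holds -> x = 32 - 7 = 25.
Iteration 3: 25 > -2 holds -> x = 25 - 7 = 18.
Iteration 4: 18 > -2 holds -> x = 18 - 7 = 11.
Iteration 5: 11 > -2 holds -> x = 11 - 7 = 4.
Iteration 6: 4 > -2 holds -> x = 4 - 7 = -3.
Iteration 7: -3 > -2 fails; recursion stops.
SUM(x) = 39 + 32 + 25 + 18 + 11 + 4 + -3 = 126.

126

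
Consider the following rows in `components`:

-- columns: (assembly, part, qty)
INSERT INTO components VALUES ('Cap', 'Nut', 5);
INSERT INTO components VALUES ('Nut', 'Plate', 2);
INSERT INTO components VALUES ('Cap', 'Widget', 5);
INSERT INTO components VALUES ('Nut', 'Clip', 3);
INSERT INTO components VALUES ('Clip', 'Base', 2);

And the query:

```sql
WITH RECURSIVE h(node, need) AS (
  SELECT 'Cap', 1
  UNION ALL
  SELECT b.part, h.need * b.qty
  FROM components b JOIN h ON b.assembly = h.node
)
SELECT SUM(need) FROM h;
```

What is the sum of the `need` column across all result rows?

Base: (Cap, need=1).
Iteration 1: components of {Cap} -> Nut = 1*5 = 5, Widget = 1*5 = 5.
Iteration 2: components of {Nut,Widget} -> Clip = 5*3 = 15, Plate = 5*2 = 10.
Iteration 3: components of {Clip,Plate} -> Base = 15*2 = 30.
Iteration 4: no further components; recursion stops.
SUM(need) = 1 + 5 + 5 + 10 + 15 + 30 = 66.

66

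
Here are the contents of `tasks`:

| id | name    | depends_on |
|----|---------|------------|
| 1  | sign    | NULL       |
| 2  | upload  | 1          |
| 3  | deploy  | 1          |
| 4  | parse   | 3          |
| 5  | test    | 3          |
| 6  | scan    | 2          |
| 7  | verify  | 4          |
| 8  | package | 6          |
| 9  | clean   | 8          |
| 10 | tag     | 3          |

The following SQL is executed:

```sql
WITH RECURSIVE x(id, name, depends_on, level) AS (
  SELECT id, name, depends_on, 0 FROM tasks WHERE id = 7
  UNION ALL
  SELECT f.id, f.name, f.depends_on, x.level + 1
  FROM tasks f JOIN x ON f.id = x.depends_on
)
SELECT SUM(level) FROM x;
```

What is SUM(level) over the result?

Base: id=7 (verify), depends_on=4, level 0.
Iteration 1: join on id=4 -> parse (id 4, depends_on=3, level 1).
Iteration 2: join on id=3 -> deploy (id 3, depends_on=1, level 2).
Iteration 3: join on id=1 -> sign (id 1, depends_on=NULL, level 3).
Iteration 4: depends_on is NULL; no match; recursion stops.
SUM(level) = 0 + 1 + 2 + 3 = 6.

6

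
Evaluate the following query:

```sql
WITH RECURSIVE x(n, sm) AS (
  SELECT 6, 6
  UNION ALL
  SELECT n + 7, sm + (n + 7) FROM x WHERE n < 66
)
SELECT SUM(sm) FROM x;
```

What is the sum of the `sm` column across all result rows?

1485

Base: n=6, sm=6.
Iteration 1: 6 < 66 holds -> n = 6 + 7 = 13, sm = 6 + 13 = 19.
Iteration 2: 13 < 66 holds -> n = 13 + 7 = 20, sm = 19 + 20 = 39.
Iteration 3: 20 < 66 holds -> n = 20 + 7 = 27, sm = 39 + 27 = 66.
Iteration 4: 27 < 66 holds -> n = 27 + 7 = 34, sm = 66 + 34 = 100.
Iteration 5: 34 < 66 holds -> n = 34 + 7 = 41, sm = 100 + 41 = 141.
Iteration 6: 41 < 66 holds -> n = 41 + 7 = 48, sm = 141 + 48 = 189.
Iteration 7: 48 < 66 holds -> n = 48 + 7 = 55, sm = 189 + 55 = 244.
Iteration 8: 55 < 66 holds -> n = 55 + 7 = 62, sm = 244 + 62 = 306.
Iteration 9: 62 < 66 holds -> n = 62 + 7 = 69, sm = 306 + 69 = 375.
Iteration 10: 69 < 66 fails; recursion stops.
SUM(sm) = 6 + 19 + 39 + 66 + 100 + 141 + 189 + 244 + 306 + 375 = 1485.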